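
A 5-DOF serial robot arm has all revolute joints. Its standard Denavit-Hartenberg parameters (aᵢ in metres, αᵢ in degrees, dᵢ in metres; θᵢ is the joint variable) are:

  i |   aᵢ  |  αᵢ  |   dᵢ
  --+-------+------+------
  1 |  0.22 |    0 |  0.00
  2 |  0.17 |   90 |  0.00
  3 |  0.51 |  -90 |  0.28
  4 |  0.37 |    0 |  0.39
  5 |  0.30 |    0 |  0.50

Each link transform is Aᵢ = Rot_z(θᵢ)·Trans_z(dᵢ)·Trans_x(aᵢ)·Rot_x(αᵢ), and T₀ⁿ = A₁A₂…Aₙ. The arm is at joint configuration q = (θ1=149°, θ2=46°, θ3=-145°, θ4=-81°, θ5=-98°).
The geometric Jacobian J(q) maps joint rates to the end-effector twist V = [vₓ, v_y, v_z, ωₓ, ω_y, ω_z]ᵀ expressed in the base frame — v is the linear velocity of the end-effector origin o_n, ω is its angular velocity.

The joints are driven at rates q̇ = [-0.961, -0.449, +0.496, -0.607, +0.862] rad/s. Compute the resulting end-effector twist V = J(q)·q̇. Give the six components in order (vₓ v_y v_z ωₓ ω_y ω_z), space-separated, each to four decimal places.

0.2006 0.9943 0.2708 -0.2697 0.4412 -1.6189

o_n = [-0.8023, 0.6225, -0.8827]
J₁: ẑ×o_n = [-0.6225, -0.8023, 0.0000], ω = ẑ
J2: z=[0.0000, 0.0000, 1.0000] o=[-0.1886, 0.1133, 0.0000] → [-0.5092, -0.6137, 0.0000, 0.0000, 0.0000, 1.0000]
J3: z=[-0.2588, 0.9659, 0.0000] o=[-0.3528, 0.0693, 0.0000] → [-0.8526, -0.2285, 0.2910, -0.2588, 0.9659, 0.0000]
J4: z=[-0.5540, -0.1485, -0.8192] o=[-0.0217, 0.4479, -0.2925] → [0.2306, 0.3124, -0.2126, -0.5540, -0.1485, -0.8192]
J5: z=[-0.5540, -0.1485, -0.8192] o=[-0.2866, 0.7553, -0.6452] → [-0.0735, 0.2908, -0.0030, -0.5540, -0.1485, -0.8192]
V = J·q̇ = [0.2006, 0.9943, 0.2708, -0.2697, 0.4412, -1.6189]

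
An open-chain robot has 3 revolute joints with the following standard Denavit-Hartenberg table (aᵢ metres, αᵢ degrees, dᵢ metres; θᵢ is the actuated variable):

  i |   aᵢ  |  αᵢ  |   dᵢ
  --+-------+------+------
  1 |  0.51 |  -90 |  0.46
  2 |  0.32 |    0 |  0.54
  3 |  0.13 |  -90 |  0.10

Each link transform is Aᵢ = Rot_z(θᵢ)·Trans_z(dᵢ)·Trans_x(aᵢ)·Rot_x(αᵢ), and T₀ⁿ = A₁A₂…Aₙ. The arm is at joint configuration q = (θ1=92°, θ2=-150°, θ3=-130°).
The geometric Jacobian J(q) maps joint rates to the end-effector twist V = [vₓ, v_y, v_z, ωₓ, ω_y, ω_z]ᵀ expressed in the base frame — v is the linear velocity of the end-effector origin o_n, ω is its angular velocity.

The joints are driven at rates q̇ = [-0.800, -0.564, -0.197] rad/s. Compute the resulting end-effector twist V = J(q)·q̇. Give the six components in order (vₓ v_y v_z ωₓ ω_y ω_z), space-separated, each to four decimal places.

0.1861 0.5260 -0.1391 0.7605 0.0266 -0.8000

o_n = [-0.6485, 0.2330, 0.4920]
J₁: ẑ×o_n = [-0.2330, -0.6485, 0.0000], ω = ẑ
J2: z=[-0.9994, -0.0349, 0.0000] o=[-0.0178, 0.5097, 0.4600] → [-0.0011, 0.0320, 0.2546, -0.9994, -0.0349, 0.0000]
J3: z=[-0.9994, -0.0349, 0.0000] o=[-0.5478, 0.2139, 0.6200] → [0.0045, -0.1279, -0.0226, -0.9994, -0.0349, 0.0000]
V = J·q̇ = [0.1861, 0.5260, -0.1391, 0.7605, 0.0266, -0.8000]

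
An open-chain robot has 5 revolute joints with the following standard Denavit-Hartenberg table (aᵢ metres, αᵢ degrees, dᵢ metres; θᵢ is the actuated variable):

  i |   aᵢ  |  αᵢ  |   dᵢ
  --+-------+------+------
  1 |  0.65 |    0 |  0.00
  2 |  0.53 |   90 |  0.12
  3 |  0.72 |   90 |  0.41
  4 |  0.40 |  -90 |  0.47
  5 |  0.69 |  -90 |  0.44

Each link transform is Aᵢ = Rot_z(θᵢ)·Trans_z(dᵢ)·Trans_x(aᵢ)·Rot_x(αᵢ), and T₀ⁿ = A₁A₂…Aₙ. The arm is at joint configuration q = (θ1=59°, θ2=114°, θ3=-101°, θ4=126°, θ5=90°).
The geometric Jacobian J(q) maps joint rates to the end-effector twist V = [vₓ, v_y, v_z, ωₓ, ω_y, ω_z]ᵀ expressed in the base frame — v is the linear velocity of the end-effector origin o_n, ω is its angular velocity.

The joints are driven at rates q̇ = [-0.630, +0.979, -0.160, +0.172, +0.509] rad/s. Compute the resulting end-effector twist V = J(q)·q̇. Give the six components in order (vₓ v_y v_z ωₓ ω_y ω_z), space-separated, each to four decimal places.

0.1725 -0.8313 -0.2223 0.0336 -0.4668 0.7860

o_n = [-0.3233, 1.1165, -0.0485]
J₁: ẑ×o_n = [-1.1165, -0.3233, 0.0000], ω = ẑ
J2: z=[0.0000, 0.0000, 1.0000] o=[0.3348, 0.5572, 0.0000] → [-0.5594, -0.6581, 0.0000, 0.0000, 0.0000, 1.0000]
J3: z=[0.1219, 0.9925, 0.0000] o=[-0.1913, 0.6217, 0.1200] → [-0.1673, 0.0205, 0.1914, 0.1219, 0.9925, 0.0000]
J4: z=[0.9743, -0.1196, 0.1908] o=[-0.0049, 1.0120, -0.5868] → [-0.0843, -0.5852, 0.0638, 0.9743, -0.1196, 0.1908]
J5: z=[-0.2249, -0.5646, 0.7942] o=[0.4479, 1.2824, -0.2663] → [0.0088, -0.5635, -0.3981, -0.2249, -0.5646, 0.7942]
V = J·q̇ = [0.1725, -0.8313, -0.2223, 0.0336, -0.4668, 0.7860]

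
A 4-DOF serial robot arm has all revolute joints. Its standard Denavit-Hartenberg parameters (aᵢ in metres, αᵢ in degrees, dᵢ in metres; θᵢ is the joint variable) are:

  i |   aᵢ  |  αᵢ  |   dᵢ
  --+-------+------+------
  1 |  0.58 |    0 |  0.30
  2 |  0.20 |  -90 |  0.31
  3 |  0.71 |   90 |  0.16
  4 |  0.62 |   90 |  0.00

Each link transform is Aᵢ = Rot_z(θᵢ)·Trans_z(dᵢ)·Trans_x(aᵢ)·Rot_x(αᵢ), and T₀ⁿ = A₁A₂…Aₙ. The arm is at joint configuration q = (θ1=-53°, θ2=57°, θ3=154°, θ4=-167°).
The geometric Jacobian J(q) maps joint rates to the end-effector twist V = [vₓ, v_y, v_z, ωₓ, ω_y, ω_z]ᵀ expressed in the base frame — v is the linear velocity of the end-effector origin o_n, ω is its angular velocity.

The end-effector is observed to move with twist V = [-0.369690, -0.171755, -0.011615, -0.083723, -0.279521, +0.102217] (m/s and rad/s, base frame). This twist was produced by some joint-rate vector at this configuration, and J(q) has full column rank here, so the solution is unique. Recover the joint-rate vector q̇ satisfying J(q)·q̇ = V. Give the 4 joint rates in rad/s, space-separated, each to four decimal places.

o_n = [0.4522, -0.4354, 0.5636]
J₁: ẑ×o_n = [0.4354, 0.4522, -0.0000], ω = ẑ
J2: z=[0.0000, 0.0000, 1.0000] o=[0.3491, -0.4632, 0.3000] → [-0.0278, 0.1031, 0.0000, 0.0000, 0.0000, 1.0000]
J3: z=[-0.0698, 0.9976, 0.0000] o=[0.5486, -0.4493, 0.6100] → [-0.0463, -0.0032, 0.0952, -0.0698, 0.9976, 0.0000]
J4: z=[0.4373, 0.0306, -0.8988] o=[-0.0992, -0.3342, 0.2988] → [-0.0829, -0.6114, -0.0611, 0.4373, 0.0306, -0.8988]
q̇ = J⁺·V = [-0.8740, 0.7650, -0.2730, -0.2350]

-0.8740 0.7650 -0.2730 -0.2350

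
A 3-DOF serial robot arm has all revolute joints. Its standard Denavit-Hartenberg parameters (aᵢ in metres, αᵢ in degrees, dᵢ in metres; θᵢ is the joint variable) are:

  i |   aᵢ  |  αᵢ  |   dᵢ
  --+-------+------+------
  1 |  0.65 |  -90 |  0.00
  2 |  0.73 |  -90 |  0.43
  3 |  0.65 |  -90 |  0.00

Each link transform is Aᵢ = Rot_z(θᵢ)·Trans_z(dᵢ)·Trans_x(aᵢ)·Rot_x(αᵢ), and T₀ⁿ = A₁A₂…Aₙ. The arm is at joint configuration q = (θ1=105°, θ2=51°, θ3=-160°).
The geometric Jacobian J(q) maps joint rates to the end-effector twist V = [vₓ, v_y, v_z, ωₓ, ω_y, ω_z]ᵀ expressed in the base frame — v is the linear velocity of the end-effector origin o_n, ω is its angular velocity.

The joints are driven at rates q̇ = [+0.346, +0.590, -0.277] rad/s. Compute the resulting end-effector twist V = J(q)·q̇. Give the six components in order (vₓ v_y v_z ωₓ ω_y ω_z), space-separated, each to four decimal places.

o_n = [-0.8177, 0.5315, -0.0926]
J₁: ẑ×o_n = [-0.5315, -0.8177, 0.0000], ω = ẑ
J2: z=[-0.9659, -0.2588, 0.0000] o=[-0.1682, 0.6279, 0.0000] → [0.0240, -0.0895, -0.0750, -0.9659, -0.2588, 0.0000]
J3: z=[0.2011, -0.7507, -0.6293] o=[-0.7025, 0.9603, -0.5673] → [-0.6262, -0.0229, -0.1728, 0.2011, -0.7507, -0.6293]
V = J·q̇ = [0.0037, -0.3294, 0.0036, -0.6256, 0.0552, 0.5203]

0.0037 -0.3294 0.0036 -0.6256 0.0552 0.5203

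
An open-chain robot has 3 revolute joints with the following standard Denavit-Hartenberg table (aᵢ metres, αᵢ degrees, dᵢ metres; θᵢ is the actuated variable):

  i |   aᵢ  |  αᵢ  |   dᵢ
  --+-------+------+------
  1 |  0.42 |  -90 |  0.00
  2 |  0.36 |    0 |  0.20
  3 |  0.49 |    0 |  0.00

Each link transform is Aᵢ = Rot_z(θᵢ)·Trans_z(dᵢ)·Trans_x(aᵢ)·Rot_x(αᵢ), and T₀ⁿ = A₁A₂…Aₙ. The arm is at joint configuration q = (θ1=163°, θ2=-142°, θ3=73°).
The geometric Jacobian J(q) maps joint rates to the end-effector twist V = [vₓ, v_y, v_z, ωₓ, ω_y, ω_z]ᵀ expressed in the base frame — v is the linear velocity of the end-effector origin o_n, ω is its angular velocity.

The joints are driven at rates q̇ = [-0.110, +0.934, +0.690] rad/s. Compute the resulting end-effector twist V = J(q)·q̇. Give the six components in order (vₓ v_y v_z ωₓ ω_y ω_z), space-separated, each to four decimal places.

o_n = [-0.3568, -0.1001, 0.6791]
J₁: ẑ×o_n = [0.1001, -0.3568, 0.0000], ω = ẑ
J2: z=[-0.2924, -0.9563, 0.0000] o=[-0.4016, 0.1228, 0.0000] → [-0.6494, 0.1985, 0.1081, -0.2924, -0.9563, 0.0000]
J3: z=[-0.2924, -0.9563, 0.0000] o=[-0.1888, -0.1514, 0.2216] → [-0.4375, 0.1337, -0.1756, -0.2924, -0.9563, 0.0000]
V = J·q̇ = [-0.9194, 0.3170, -0.0202, -0.4748, -1.5530, -0.1100]

-0.9194 0.3170 -0.0202 -0.4748 -1.5530 -0.1100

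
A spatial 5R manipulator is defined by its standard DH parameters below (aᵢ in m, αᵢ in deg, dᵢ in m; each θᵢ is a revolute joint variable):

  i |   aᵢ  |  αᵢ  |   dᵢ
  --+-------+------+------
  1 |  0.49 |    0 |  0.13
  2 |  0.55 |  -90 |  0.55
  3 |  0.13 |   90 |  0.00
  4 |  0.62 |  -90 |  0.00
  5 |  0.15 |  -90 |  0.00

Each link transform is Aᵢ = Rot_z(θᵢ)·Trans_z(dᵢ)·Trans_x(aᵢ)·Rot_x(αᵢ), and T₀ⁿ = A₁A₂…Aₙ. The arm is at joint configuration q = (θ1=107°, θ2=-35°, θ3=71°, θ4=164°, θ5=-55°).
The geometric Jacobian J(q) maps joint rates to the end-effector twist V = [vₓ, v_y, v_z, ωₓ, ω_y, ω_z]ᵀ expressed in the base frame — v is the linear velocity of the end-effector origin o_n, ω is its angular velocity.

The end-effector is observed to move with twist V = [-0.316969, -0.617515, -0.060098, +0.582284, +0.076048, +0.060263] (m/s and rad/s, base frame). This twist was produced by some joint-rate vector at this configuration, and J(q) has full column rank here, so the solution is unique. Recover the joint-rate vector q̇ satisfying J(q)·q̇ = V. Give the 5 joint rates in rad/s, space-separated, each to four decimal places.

0.5560 -0.4450 -0.9840 0.2220 -0.4720

o_n = [-0.1777, 0.9924, 1.2388]
J₁: ẑ×o_n = [-0.9924, -0.1777, 0.0000], ω = ẑ
J2: z=[0.0000, 0.0000, 1.0000] o=[-0.1433, 0.4686, 0.1300] → [-0.5238, -0.0344, 0.0000, 0.0000, 0.0000, 1.0000]
J3: z=[-0.9511, 0.3090, 0.0000] o=[0.0267, 0.9917, 0.6800] → [0.1727, 0.5314, 0.0625, -0.9511, 0.3090, 0.0000]
J4: z=[0.2922, 0.8992, 0.3256] o=[0.0398, 1.0319, 0.5571] → [0.6259, -0.2700, 0.1840, 0.2922, 0.8992, 0.3256]
J5: z=[0.8865, -0.3824, 0.2606] o=[-0.1827, 0.9002, 1.1206] → [-0.0692, -0.1035, 0.0837, 0.8865, -0.3824, 0.2606]
q̇ = J⁺·V = [0.5560, -0.4450, -0.9840, 0.2220, -0.4720]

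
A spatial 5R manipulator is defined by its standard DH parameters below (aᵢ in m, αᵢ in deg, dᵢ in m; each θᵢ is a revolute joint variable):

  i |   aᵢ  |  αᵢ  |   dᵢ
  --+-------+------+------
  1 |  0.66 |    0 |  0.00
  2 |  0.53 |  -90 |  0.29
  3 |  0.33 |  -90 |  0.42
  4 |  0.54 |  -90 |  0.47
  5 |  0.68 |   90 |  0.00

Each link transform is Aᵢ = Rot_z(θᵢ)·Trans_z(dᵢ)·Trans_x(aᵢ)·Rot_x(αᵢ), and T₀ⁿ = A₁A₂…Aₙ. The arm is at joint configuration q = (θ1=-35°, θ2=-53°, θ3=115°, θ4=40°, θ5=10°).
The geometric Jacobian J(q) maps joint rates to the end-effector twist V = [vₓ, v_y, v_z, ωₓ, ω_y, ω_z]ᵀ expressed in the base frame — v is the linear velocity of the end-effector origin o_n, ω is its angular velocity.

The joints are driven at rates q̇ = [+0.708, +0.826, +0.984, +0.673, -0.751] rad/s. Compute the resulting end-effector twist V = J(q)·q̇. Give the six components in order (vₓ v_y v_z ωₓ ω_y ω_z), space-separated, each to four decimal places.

-0.9269 1.0307 1.4617 1.5299 0.8679 1.3809

o_n = [0.1721, -0.0712, -0.7002]
J₁: ẑ×o_n = [0.0712, 0.1721, -0.0000], ω = ẑ
J2: z=[0.0000, 0.0000, 1.0000] o=[0.5406, -0.3786, 0.0000] → [-0.3074, -0.3685, 0.0000, 0.0000, 0.0000, 1.0000]
J3: z=[0.9994, 0.0349, 0.0000] o=[0.5591, -0.9082, 0.2900] → [-0.0346, 0.9896, 0.8500, 0.9994, 0.0349, 0.0000]
J4: z=[-0.0316, 0.9058, 0.4226] o=[0.9740, -0.7542, -0.0091] → [-0.9146, -0.3608, 0.7047, -0.0316, 0.9058, 0.4226]
J5: z=[-0.7561, -0.2982, 0.5826] o=[0.6062, -0.1659, -0.1854] → [0.0984, -0.6421, -0.2010, -0.7561, -0.2982, 0.5826]
V = J·q̇ = [-0.9269, 1.0307, 1.4617, 1.5299, 0.8679, 1.3809]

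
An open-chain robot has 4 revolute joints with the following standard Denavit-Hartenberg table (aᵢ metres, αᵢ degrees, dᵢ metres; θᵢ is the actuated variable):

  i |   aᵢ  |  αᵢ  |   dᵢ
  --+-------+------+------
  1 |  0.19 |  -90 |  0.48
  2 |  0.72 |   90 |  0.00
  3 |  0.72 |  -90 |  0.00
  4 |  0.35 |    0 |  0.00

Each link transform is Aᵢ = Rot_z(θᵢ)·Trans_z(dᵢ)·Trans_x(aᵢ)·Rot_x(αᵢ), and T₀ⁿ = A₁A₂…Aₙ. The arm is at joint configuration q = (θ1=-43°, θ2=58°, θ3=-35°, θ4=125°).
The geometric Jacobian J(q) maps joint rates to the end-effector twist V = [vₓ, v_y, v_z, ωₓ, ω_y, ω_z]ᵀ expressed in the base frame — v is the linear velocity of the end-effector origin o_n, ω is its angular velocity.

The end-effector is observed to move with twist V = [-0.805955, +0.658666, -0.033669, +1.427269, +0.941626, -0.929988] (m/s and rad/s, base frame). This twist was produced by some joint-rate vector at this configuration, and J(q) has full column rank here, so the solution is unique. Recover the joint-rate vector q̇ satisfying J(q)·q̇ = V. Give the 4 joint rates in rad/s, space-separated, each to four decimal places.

o_n = [0.2019, -0.5955, -0.6432]
J₁: ẑ×o_n = [0.5955, 0.2019, -0.0000], ω = ẑ
J2: z=[0.6820, 0.7314, 0.0000] o=[0.1390, -0.1296, 0.4800] → [-0.8215, 0.7660, -0.3638, 0.6820, 0.7314, 0.0000]
J3: z=[0.6202, -0.5784, 0.5299] o=[0.4180, -0.3898, -0.1306] → [0.4055, 0.2034, -0.2526, 0.6202, -0.5784, 0.5299]
J4: z=[0.7810, 0.3918, -0.4864] o=[0.3649, -0.9050, -0.6308] → [0.1456, 0.0890, 0.3055, 0.7810, 0.3918, -0.4864]
q̇ = J⁺·V = [-0.5080, 0.8470, 0.1170, 0.9950]

-0.5080 0.8470 0.1170 0.9950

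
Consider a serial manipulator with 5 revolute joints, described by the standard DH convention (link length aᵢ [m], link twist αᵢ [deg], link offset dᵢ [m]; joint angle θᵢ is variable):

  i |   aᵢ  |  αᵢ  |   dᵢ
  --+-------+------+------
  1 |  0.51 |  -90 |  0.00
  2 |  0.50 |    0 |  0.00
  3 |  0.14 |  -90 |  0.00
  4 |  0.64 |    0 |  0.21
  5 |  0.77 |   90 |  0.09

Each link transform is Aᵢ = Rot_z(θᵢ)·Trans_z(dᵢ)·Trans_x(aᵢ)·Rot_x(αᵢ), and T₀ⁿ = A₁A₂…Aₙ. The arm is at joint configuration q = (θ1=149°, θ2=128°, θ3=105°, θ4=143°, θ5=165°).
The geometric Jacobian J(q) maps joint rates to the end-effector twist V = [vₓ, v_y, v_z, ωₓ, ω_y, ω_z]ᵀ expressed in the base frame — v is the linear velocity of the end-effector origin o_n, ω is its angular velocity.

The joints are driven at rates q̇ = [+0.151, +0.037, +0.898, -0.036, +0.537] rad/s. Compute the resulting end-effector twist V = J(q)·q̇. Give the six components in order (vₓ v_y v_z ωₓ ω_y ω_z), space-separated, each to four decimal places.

0.0968 0.1735 0.0991 -0.8245 -0.5954 0.4525

o_n = [-0.4397, 0.0057, -0.1313]
J₁: ẑ×o_n = [-0.0057, -0.4397, 0.0000], ω = ẑ
J2: z=[-0.5150, -0.8572, 0.0000] o=[-0.4372, 0.2627, 0.0000] → [0.1125, -0.0676, 0.1302, -0.5150, -0.8572, 0.0000]
J3: z=[-0.5150, -0.8572, 0.0000] o=[-0.1733, 0.1041, -0.3940] → [-0.2252, 0.1353, -0.1776, -0.5150, -0.8572, 0.0000]
J4: z=[-0.6846, 0.4113, 0.6018] o=[-0.1011, 0.0607, -0.2822] → [0.0952, -0.1005, 0.1770, -0.6846, 0.4113, 0.6018]
J5: z=[-0.6846, 0.4113, 0.6018] o=[-0.3101, 0.6357, -0.5640] → [0.5572, 0.2183, 0.4846, -0.6846, 0.4113, 0.6018]
V = J·q̇ = [0.0968, 0.1735, 0.0991, -0.8245, -0.5954, 0.4525]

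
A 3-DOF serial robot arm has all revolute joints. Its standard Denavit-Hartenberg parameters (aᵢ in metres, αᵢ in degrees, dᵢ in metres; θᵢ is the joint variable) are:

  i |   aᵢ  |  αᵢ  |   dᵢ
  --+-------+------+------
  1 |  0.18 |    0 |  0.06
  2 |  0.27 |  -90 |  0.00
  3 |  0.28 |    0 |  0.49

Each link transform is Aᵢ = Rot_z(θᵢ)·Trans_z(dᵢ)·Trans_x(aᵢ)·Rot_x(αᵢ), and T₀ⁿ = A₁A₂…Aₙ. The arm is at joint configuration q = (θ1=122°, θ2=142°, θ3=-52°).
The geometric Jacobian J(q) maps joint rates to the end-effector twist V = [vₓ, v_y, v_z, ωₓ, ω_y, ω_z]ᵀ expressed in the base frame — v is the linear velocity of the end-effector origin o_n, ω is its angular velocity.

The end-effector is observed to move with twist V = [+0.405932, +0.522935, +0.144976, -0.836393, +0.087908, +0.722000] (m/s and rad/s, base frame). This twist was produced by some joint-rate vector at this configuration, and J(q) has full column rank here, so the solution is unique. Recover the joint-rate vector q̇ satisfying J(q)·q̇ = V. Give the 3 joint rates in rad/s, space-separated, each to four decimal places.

-0.2090 0.9310 -0.8410

o_n = [0.3457, -0.3385, 0.2806]
J₁: ẑ×o_n = [0.3385, 0.3457, -0.0000], ω = ẑ
J2: z=[0.0000, 0.0000, 1.0000] o=[-0.0954, 0.1526, 0.0600] → [0.4912, 0.4411, -0.0000, 0.0000, 0.0000, 1.0000]
J3: z=[0.9945, -0.1045, 0.0000] o=[-0.1236, -0.1159, 0.0600] → [-0.0231, -0.2194, -0.1724, 0.9945, -0.1045, 0.0000]
q̇ = J⁺·V = [-0.2090, 0.9310, -0.8410]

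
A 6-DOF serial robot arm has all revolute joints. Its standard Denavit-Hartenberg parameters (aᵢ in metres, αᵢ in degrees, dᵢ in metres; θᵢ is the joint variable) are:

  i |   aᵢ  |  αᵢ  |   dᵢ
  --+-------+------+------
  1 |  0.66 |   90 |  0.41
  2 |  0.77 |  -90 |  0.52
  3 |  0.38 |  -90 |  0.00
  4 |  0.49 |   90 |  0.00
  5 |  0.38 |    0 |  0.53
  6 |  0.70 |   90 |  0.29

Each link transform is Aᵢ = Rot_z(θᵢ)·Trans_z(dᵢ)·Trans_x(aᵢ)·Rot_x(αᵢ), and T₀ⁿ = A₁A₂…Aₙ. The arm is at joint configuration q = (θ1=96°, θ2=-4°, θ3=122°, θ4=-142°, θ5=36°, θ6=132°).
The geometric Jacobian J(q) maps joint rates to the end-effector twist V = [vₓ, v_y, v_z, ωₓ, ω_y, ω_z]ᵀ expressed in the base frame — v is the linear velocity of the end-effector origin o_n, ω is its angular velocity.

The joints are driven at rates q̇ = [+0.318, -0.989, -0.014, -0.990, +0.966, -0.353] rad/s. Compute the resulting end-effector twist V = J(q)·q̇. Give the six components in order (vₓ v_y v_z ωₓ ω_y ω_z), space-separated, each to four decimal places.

-1.0537 -0.8223 -1.2735 -1.2918 0.8721 -0.2504

o_n = [0.7675, 1.2760, -0.2052]
J₁: ẑ×o_n = [-1.2760, 0.7675, 0.0000], ω = ẑ
J2: z=[0.9945, 0.1045, 0.0000] o=[-0.0690, 0.6564, 0.4100] → [-0.0643, 0.6118, 0.5288, 0.9945, 0.1045, 0.0000]
J3: z=[-0.0073, 0.0694, 0.9976] o=[0.3679, 1.4747, 0.3563] → [0.1592, 0.3946, -0.0263, -0.0073, 0.0694, 0.9976]
J4: z=[0.6154, -0.7860, 0.0592] o=[0.0684, 1.2412, 0.3703] → [0.4502, 0.3955, 0.5709, 0.6154, -0.7860, 0.0592]
J5: z=[0.4910, 0.3236, -0.8088] o=[0.3705, 1.4993, 0.6570] → [-0.4596, 0.1022, -0.2381, 0.4910, 0.3236, -0.8088]
J6: z=[0.4910, 0.3236, -0.8088] o=[0.9577, 1.6573, 0.4214] → [-0.5111, 0.4615, -0.1256, 0.4910, 0.3236, -0.8088]
V = J·q̇ = [-1.0537, -0.8223, -1.2735, -1.2918, 0.8721, -0.2504]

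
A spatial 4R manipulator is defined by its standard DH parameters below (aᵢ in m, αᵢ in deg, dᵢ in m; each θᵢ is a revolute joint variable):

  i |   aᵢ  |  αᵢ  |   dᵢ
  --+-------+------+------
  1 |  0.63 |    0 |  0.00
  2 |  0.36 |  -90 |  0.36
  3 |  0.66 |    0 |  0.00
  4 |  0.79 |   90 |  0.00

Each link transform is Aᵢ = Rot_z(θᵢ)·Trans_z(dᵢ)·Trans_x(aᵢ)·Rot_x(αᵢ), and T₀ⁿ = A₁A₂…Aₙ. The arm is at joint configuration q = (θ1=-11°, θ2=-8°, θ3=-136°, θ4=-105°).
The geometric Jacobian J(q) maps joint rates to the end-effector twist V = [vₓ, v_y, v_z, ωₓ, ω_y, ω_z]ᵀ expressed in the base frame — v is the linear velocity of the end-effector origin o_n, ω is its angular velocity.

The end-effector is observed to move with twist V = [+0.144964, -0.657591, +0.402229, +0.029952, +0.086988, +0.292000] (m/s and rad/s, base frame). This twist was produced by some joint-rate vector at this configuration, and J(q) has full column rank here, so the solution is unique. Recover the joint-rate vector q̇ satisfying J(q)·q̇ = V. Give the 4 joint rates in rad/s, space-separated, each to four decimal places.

-0.6880 0.9800 0.7730 -0.6810

o_n = [0.1478, 0.0418, 0.1275]
J₁: ẑ×o_n = [-0.0418, 0.1478, 0.0000], ω = ẑ
J2: z=[0.0000, 0.0000, 1.0000] o=[0.6184, -0.1202, 0.0000] → [-0.1621, -0.4706, 0.0000, 0.0000, 0.0000, 1.0000]
J3: z=[0.3256, 0.9455, 0.0000] o=[0.9588, -0.2374, 0.3600] → [-0.2198, 0.0757, 0.8578, 0.3256, 0.9455, 0.0000]
J4: z=[0.3256, 0.9455, 0.0000] o=[0.5099, -0.0828, 0.8185] → [-0.6533, 0.2250, 0.3830, 0.3256, 0.9455, 0.0000]
q̇ = J⁺·V = [-0.6880, 0.9800, 0.7730, -0.6810]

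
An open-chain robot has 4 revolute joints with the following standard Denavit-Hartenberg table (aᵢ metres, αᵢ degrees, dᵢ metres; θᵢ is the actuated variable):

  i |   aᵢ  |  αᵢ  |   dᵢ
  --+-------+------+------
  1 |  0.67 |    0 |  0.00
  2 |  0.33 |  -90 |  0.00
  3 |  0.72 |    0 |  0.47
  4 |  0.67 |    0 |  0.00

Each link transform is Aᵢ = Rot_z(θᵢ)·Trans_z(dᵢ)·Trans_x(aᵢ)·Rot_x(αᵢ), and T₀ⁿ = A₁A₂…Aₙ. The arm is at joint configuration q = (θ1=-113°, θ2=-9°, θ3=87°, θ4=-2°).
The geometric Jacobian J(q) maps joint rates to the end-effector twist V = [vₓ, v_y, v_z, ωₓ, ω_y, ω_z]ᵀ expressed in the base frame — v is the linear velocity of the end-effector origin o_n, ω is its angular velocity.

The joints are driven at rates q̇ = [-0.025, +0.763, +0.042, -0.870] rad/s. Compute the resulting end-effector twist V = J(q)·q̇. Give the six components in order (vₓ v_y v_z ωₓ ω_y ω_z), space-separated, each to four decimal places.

0.1582 -0.3090 0.0468 -0.7022 0.4388 0.7380

o_n = [-0.0890, -1.2271, -1.3865]
J₁: ẑ×o_n = [1.2271, -0.0890, 0.0000], ω = ẑ
J2: z=[0.0000, 0.0000, 1.0000] o=[-0.2618, -0.6167, 0.0000] → [0.6104, 0.1728, -0.0000, 0.0000, 0.0000, 1.0000]
J3: z=[0.8480, -0.5299, 0.0000] o=[-0.4367, -0.8966, 0.0000] → [0.7347, 1.1758, -0.0961, 0.8480, -0.5299, 0.0000]
J4: z=[0.8480, -0.5299, 0.0000] o=[-0.0580, -1.1776, -0.7190] → [0.3537, 0.5660, -0.0584, 0.8480, -0.5299, 0.0000]
V = J·q̇ = [0.1582, -0.3090, 0.0468, -0.7022, 0.4388, 0.7380]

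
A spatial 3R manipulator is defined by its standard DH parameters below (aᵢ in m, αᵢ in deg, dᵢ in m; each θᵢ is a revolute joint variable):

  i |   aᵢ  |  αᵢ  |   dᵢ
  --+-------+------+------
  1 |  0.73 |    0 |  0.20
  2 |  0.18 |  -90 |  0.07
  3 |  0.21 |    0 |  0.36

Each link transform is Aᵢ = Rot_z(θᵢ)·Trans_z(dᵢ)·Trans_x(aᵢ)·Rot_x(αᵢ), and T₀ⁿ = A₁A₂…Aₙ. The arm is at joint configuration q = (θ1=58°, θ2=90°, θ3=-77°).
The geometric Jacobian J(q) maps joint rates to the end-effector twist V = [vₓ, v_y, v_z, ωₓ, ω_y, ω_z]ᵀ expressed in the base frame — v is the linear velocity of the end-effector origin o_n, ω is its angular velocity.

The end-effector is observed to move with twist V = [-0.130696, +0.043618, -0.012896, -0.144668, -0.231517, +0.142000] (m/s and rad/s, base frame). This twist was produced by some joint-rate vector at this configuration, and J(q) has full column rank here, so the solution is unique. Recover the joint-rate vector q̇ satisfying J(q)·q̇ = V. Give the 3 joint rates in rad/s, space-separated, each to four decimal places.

0.1770 -0.0350 0.2730

o_n = [0.0034, 0.4342, 0.4746]
J₁: ẑ×o_n = [-0.4342, 0.0034, 0.0000], ω = ẑ
J2: z=[0.0000, 0.0000, 1.0000] o=[0.3868, 0.6191, 0.2000] → [0.1849, -0.3835, 0.0000, 0.0000, 0.0000, 1.0000]
J3: z=[-0.5299, -0.8480, 0.0000] o=[0.2342, 0.7145, 0.2700] → [-0.1735, 0.1084, -0.0472, -0.5299, -0.8480, 0.0000]
q̇ = J⁺·V = [0.1770, -0.0350, 0.2730]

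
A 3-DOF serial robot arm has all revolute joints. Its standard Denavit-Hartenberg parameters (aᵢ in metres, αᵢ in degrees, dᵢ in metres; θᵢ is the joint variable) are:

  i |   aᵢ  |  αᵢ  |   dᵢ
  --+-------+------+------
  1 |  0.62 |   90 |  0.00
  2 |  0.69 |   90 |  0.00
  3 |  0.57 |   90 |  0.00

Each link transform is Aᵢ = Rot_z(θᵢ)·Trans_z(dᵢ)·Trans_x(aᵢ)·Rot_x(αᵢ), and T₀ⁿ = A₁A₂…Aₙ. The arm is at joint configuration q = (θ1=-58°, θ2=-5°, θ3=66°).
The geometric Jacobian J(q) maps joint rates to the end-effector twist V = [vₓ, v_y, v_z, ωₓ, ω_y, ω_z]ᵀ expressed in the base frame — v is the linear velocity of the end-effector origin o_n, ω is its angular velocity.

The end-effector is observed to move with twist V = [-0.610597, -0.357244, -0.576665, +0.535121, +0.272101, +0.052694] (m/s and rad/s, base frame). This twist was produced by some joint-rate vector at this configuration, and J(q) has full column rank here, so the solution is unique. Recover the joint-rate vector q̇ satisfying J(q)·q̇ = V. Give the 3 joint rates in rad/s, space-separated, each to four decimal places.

-0.5510 -0.5980 -0.6060

o_n = [0.3736, -1.5805, -0.0803]
J₁: ẑ×o_n = [1.5805, 0.3736, -0.0000], ω = ẑ
J2: z=[-0.8480, -0.5299, 0.0000] o=[0.3285, -0.5258, 0.0000] → [0.0426, -0.0681, 0.9183, -0.8480, -0.5299, 0.0000]
J3: z=[-0.0462, 0.0739, -0.9962] o=[0.6928, -1.1087, -0.0601] → [-0.4715, 0.3171, 0.0454, -0.0462, 0.0739, -0.9962]
q̇ = J⁺·V = [-0.5510, -0.5980, -0.6060]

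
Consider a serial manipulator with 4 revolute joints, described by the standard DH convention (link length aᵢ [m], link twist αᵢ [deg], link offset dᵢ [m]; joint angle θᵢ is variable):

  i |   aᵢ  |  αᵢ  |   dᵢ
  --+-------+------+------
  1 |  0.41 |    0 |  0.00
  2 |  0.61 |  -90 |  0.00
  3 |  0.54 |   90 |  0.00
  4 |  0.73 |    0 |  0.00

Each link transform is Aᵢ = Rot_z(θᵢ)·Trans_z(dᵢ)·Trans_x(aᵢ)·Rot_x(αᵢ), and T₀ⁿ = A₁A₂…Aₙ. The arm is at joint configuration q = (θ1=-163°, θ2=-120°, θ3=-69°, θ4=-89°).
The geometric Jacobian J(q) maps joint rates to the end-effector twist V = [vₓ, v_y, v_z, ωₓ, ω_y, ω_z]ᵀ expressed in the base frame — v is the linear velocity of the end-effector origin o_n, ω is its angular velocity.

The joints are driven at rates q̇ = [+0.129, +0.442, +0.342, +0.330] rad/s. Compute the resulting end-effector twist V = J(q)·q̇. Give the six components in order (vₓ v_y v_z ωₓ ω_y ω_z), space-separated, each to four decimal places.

o_n = [0.5009, 0.5033, 0.5160]
J₁: ẑ×o_n = [-0.5033, 0.5009, 0.0000], ω = ẑ
J2: z=[0.0000, 0.0000, 1.0000] o=[-0.3921, -0.1199, 0.0000] → [-0.6232, 0.8930, 0.0000, 0.0000, 0.0000, 1.0000]
J3: z=[-0.9744, 0.2250, 0.0000] o=[-0.2549, 0.4745, 0.0000] → [0.1161, 0.5028, -0.1981, -0.9744, 0.2250, 0.0000]
J4: z=[-0.2100, -0.9097, 0.3584] o=[-0.2113, 0.6631, 0.5041] → [0.0464, 0.2577, 0.6814, -0.2100, -0.9097, 0.3584]
V = J·q̇ = [-0.2854, 0.7163, 0.1571, -0.4025, -0.2233, 0.6893]

-0.2854 0.7163 0.1571 -0.4025 -0.2233 0.6893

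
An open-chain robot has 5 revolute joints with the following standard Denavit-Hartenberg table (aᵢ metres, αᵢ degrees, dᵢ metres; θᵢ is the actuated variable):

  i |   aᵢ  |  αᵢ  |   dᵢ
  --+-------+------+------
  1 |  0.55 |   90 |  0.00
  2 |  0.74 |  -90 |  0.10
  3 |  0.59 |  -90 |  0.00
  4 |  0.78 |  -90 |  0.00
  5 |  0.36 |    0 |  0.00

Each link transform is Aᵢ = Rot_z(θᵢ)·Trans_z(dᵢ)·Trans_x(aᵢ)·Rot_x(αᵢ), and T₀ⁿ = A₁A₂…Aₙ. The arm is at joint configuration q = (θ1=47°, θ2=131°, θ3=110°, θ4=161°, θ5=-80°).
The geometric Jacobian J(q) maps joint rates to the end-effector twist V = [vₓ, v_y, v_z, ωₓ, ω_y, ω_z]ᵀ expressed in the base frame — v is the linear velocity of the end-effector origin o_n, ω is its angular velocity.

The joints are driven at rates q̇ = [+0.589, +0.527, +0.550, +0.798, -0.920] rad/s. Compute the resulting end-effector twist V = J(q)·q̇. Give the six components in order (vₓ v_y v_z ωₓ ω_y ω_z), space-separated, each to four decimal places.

-0.5816 -0.3577 -0.4757 0.9252 0.2319 0.1556

o_n = [0.6064, 0.0412, 0.5403]
J₁: ẑ×o_n = [-0.0412, 0.6064, 0.0000], ω = ẑ
J2: z=[0.7314, -0.6820, 0.0000] o=[0.3751, 0.4022, 0.0000] → [-0.3685, -0.3952, -0.1063, 0.7314, -0.6820, 0.0000]
J3: z=[-0.5147, -0.5520, -0.6561] o=[0.1171, -0.0210, 0.5585] → [0.0508, -0.3304, 0.2380, -0.5147, -0.5520, -0.6561]
J4: z=[0.6706, 0.2176, -0.7092] o=[-0.1981, 0.4539, 0.4062] → [-0.2635, -0.6605, -0.4518, 0.6706, 0.2176, -0.7092]
J5: z=[-0.3127, -0.7840, -0.5363] o=[0.3266, 0.0004, 0.7632] → [0.1966, -0.2197, 0.2066, -0.3127, -0.7840, -0.5363]
V = J·q̇ = [-0.5816, -0.3577, -0.4757, 0.9252, 0.2319, 0.1556]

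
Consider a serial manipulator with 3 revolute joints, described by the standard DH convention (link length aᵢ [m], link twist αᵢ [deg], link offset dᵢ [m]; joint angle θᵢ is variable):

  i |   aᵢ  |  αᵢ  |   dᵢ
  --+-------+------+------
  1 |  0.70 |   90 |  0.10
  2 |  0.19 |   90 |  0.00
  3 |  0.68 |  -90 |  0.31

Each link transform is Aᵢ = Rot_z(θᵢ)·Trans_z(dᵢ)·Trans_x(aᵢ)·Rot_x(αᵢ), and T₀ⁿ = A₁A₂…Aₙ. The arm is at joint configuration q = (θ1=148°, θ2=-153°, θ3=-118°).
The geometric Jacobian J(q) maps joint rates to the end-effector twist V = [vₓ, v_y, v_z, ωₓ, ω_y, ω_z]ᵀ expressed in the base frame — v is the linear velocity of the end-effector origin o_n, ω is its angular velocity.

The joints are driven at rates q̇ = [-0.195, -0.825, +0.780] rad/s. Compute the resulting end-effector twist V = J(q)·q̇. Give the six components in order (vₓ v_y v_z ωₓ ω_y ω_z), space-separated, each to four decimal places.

o_n = [-0.8901, -0.1518, 0.4349]
J₁: ẑ×o_n = [0.1518, -0.8901, 0.0000], ω = ẑ
J2: z=[0.5299, 0.8480, 0.0000] o=[-0.5936, 0.3709, 0.1000] → [0.2840, -0.1775, -0.0256, 0.5299, 0.8480, 0.0000]
J3: z=[0.3850, -0.2406, 0.8910] o=[-0.4501, 0.2812, 0.0137] → [0.2845, -0.5542, -0.2726, 0.3850, -0.2406, 0.8910]
V = J·q̇ = [-0.0420, -0.1123, -0.1915, -0.1369, -0.8873, 0.5000]

-0.0420 -0.1123 -0.1915 -0.1369 -0.8873 0.5000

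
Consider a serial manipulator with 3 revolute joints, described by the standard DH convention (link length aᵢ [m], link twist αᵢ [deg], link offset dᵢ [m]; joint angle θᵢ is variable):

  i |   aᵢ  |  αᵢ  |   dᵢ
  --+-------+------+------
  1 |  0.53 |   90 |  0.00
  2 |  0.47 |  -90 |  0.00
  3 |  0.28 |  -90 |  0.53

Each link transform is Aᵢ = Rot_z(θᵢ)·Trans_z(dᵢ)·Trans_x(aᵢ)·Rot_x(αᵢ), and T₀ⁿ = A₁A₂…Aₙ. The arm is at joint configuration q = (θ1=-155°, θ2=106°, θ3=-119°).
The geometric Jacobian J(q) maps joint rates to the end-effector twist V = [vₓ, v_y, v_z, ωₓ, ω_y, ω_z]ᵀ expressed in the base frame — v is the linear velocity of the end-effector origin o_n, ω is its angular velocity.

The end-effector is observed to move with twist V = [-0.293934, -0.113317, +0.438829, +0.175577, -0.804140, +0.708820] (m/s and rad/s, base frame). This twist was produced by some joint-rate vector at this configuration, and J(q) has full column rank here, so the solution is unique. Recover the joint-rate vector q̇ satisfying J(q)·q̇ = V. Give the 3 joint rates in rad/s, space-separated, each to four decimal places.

0.6570 -0.8030 -0.1880

o_n = [-0.0386, 0.2522, 0.1752]
J₁: ẑ×o_n = [-0.2522, -0.0386, 0.0000], ω = ẑ
J2: z=[-0.4226, 0.9063, 0.0000] o=[-0.4803, -0.2240, 0.0000] → [0.1588, 0.0740, -0.6016, -0.4226, 0.9063, 0.0000]
J3: z=[0.8712, 0.4062, -0.2756] o=[-0.3629, -0.1692, 0.4518] → [0.0038, 0.1516, 0.2354, 0.8712, 0.4062, -0.2756]
q̇ = J⁺·V = [0.6570, -0.8030, -0.1880]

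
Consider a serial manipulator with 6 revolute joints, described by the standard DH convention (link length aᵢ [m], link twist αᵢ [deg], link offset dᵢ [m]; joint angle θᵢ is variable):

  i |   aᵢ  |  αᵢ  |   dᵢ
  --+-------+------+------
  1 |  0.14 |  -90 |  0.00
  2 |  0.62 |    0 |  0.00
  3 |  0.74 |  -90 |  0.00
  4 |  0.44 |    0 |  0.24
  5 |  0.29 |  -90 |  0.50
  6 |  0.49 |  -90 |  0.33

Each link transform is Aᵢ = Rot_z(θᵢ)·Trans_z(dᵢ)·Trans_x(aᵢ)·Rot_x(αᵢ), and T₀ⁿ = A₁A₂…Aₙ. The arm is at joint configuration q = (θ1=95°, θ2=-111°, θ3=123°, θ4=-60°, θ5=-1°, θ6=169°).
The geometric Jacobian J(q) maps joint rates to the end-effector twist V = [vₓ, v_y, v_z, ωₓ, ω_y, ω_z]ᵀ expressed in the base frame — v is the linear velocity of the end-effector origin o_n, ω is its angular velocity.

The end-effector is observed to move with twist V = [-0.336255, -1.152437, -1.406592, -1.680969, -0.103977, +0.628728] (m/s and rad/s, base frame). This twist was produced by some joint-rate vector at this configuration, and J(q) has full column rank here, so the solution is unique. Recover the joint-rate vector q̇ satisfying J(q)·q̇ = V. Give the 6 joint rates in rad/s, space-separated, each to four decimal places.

0.1870 0.8310 0.8250 -0.7880 0.3470 -0.0570

o_n = [-0.1335, 0.9060, -0.2939]
J₁: ẑ×o_n = [-0.9060, -0.1335, 0.0000], ω = ẑ
J2: z=[-0.9962, -0.0872, 0.0000] o=[-0.0122, 0.1395, 0.0000] → [0.0256, -0.2928, -0.7742, -0.9962, -0.0872, 0.0000]
J3: z=[-0.9962, -0.0872, 0.0000] o=[0.0072, -0.0819, 0.5788] → [0.0761, -0.8694, -0.9963, -0.9962, -0.0872, 0.0000]
J4: z=[0.0181, -0.2071, -0.9781] o=[-0.0559, 0.6392, 0.4250] → [0.4098, 0.0889, -0.0112, 0.0181, -0.2071, -0.9781]
J5: z=[0.0181, -0.2071, -0.9781] o=[-0.4499, 0.7707, 0.1445] → [0.2232, -0.3016, 0.0680, 0.0181, -0.2071, -0.9781]
J6: z=[0.4084, 0.8945, -0.1818] o=[-0.7055, 0.7820, -0.3738] → [0.0940, -0.1367, -0.4611, 0.4084, 0.8945, -0.1818]
q̇ = J⁺·V = [0.1870, 0.8310, 0.8250, -0.7880, 0.3470, -0.0570]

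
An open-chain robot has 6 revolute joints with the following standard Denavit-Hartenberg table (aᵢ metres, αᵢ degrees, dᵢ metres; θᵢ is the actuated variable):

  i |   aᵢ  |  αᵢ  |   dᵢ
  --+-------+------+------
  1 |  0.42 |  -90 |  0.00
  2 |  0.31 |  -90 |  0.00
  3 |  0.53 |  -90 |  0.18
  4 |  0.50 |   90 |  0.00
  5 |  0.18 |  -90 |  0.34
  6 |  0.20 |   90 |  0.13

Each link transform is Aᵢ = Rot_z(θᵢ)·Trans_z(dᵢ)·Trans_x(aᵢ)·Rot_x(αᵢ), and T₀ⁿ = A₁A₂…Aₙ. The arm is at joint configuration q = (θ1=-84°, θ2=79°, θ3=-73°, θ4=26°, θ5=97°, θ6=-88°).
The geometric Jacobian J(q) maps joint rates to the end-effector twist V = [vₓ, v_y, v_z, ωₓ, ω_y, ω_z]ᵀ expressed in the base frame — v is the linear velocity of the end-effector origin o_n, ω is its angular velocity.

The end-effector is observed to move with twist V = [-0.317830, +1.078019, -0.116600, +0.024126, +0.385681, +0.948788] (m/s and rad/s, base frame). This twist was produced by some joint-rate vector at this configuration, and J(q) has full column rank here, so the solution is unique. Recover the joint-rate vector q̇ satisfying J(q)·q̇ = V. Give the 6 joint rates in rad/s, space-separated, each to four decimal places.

0.3570 0.7710 0.1910 -0.3190 -0.3170 0.8160

o_n = [0.9844, 0.0359, -0.8713]
J₁: ẑ×o_n = [-0.0359, 0.9844, 0.0000], ω = ẑ
J2: z=[0.9945, 0.1045, 0.0000] o=[0.0439, -0.4177, 0.0000] → [-0.0911, 0.8665, 0.3528, 0.9945, 0.1045, 0.0000]
J3: z=[-0.1026, 0.9762, -0.1908] o=[0.0501, -0.4765, -0.3043] → [-0.4558, -0.2365, -0.9648, -0.1026, 0.9762, -0.1908]
J4: z=[-0.2717, -0.2120, -0.9387] o=[0.5388, -0.2772, -0.4908] → [0.3747, -0.5218, 0.0094, -0.2717, -0.2120, -0.9387]
J5: z=[0.3273, 0.8969, -0.2973] o=[0.9913, -0.4712, -0.5779] → [-0.1124, 0.0980, 0.1721, 0.3273, 0.8969, -0.2973]
J6: z=[-0.8652, 0.4109, 0.2874] o=[1.0342, -0.1956, -0.8429] → [-0.0782, -0.0389, -0.1799, -0.8652, 0.4109, 0.2874]
q̇ = J⁺·V = [0.3570, 0.7710, 0.1910, -0.3190, -0.3170, 0.8160]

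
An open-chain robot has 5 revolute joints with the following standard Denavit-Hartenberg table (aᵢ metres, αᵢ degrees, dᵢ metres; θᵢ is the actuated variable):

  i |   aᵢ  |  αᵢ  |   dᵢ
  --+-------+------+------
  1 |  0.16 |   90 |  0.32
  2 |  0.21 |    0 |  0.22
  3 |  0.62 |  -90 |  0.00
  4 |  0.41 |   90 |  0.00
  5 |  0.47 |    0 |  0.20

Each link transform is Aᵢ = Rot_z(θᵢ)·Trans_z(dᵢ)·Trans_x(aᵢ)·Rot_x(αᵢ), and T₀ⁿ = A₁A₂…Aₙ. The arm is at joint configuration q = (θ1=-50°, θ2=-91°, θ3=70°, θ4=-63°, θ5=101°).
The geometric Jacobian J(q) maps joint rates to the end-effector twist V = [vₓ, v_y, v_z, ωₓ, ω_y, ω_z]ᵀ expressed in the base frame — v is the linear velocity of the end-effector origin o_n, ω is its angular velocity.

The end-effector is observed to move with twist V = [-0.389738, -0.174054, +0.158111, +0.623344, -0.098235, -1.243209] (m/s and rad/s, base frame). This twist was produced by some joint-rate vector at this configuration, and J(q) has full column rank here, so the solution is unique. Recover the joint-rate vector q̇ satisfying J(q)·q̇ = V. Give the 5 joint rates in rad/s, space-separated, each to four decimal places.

-0.0440 0.1230 -0.0920 -0.9490 -0.9810

o_n = [0.1024, -1.0496, 0.3303]
J₁: ẑ×o_n = [1.0496, 0.1024, -0.0000], ω = ẑ
J2: z=[-0.7660, -0.6428, 0.0000] o=[0.1028, -0.1226, 0.3200] → [-0.0066, 0.0079, 0.7099, -0.7660, -0.6428, 0.0000]
J3: z=[-0.7660, -0.6428, 0.0000] o=[-0.0680, -0.2612, 0.1100] → [-0.1416, 0.1687, 0.7136, -0.7660, -0.6428, 0.0000]
J4: z=[0.2304, -0.2745, 0.9336] o=[0.3040, -0.7046, -0.1122] → [0.2006, -0.2901, -0.1348, 0.2304, -0.2745, 0.9336]
J5: z=[-0.8825, 0.3454, 0.3193] o=[0.1359, -1.0725, -0.1789] → [0.1686, 0.4387, -0.0087, -0.8825, 0.3454, 0.3193]
q̇ = J⁺·V = [-0.0440, 0.1230, -0.0920, -0.9490, -0.9810]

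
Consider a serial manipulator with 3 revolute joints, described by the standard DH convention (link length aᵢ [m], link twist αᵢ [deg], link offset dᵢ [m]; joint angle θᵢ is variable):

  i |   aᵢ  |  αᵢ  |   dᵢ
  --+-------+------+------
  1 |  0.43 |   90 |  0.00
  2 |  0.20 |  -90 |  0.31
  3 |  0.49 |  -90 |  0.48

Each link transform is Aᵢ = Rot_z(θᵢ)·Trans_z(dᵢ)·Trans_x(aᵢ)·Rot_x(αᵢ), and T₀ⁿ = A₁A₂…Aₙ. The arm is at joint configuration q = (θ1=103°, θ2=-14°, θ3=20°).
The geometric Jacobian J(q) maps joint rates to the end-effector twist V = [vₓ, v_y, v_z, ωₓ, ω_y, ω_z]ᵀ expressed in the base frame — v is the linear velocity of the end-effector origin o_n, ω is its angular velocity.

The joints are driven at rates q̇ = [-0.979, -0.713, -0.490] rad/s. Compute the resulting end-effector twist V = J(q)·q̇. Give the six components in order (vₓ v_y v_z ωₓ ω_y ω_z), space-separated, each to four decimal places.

1.3164 0.4665 -0.5596 -0.6681 -0.2759 -1.4544

o_n = [-0.1282, 1.1886, 0.3060]
J₁: ẑ×o_n = [-1.1886, -0.1282, 0.0000], ω = ẑ
J2: z=[0.9744, 0.2250, 0.0000] o=[-0.0967, 0.4190, 0.0000] → [0.0688, -0.2981, 0.7570, 0.9744, 0.2250, 0.0000]
J3: z=[-0.0544, 0.2357, 0.9703] o=[0.1617, 0.6778, -0.0484] → [-0.4121, -0.2620, 0.0405, -0.0544, 0.2357, 0.9703]
V = J·q̇ = [1.3164, 0.4665, -0.5596, -0.6681, -0.2759, -1.4544]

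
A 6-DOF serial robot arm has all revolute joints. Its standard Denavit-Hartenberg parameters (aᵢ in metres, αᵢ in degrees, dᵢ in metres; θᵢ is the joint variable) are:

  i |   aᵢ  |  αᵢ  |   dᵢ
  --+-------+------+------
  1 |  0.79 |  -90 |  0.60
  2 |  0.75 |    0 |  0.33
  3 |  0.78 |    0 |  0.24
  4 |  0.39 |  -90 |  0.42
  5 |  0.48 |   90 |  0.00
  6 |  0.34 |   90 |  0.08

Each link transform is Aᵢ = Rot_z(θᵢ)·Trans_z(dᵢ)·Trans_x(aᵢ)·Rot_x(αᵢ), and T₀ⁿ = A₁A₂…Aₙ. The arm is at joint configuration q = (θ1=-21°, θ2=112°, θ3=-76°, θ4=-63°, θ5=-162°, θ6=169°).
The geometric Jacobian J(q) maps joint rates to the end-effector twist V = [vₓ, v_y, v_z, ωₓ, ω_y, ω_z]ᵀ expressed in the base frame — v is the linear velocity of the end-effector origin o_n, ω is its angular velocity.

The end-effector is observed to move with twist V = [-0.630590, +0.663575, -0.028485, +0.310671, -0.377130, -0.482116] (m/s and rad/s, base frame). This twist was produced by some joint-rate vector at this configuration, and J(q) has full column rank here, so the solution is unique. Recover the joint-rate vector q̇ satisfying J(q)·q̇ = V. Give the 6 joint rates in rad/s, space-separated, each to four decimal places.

o_n = [1.6237, 0.4041, -0.5090]
J₁: ẑ×o_n = [-0.4041, 1.6237, 0.0000], ω = ẑ
J2: z=[0.3584, 0.9336, 0.0000] o=[0.7375, -0.2831, 0.6000] → [-1.0353, 0.3974, -0.5811, 0.3584, 0.9336, 0.0000]
J3: z=[0.3584, 0.9336, 0.0000] o=[0.5935, 0.1257, -0.0954] → [-0.3861, 0.1482, -0.8620, 0.3584, 0.9336, 0.0000]
J4: z=[0.3584, 0.9336, 0.0000] o=[1.2686, 0.1236, -0.5539] → [0.0419, -0.0161, -0.2310, 0.3584, 0.9336, 0.0000]
J5: z=[0.4238, -0.1627, -0.8910] o=[1.7436, 0.3911, -0.3768] → [0.0330, 0.1628, -0.0140, 0.4238, -0.1627, -0.8910]
J6: z=[-0.5979, -0.7892, -0.1403] o=[1.4170, 0.6754, -0.5841] → [-0.0973, 0.0159, 0.3254, -0.5979, -0.7892, -0.1403]
q̇ = J⁺·V = [0.1890, 0.6570, -0.2890, -0.8370, 0.7910, -0.2400]

0.1890 0.6570 -0.2890 -0.8370 0.7910 -0.2400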